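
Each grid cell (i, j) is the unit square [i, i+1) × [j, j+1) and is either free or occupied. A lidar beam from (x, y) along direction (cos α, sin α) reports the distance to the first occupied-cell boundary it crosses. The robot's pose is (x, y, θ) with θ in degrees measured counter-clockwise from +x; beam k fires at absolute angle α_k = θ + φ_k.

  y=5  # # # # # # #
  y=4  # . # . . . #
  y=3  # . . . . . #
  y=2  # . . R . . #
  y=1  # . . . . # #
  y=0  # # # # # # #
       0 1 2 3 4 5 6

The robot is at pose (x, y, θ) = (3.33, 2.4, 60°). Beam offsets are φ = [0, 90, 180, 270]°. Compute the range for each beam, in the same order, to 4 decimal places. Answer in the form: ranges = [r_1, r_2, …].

ranges = [3.0022, 2.6905, 1.6166, 1.9283]

beam 1: φ=0°, α=60°
  direction (0.5000, 0.8660); cell (3,2); t to first gridline: x 1.3400, y 0.6928 (then +2.0000 / +1.1547)
    (3,3) via y @ 0.6928
    (4,3) via x @ 1.3400
    (4,4) via y @ 1.8475
    (4,5) via y @ 3.0022  # hit
  → r_1 = 3.0022
beam 2: φ=90°, α=150°
  direction (-0.8660, 0.5000); cell (3,2); t to first gridline: x 0.3811, y 1.2000 (then +1.1547 / +2.0000)
    (2,2) via x @ 0.3811
    (2,3) via y @ 1.2000
    (1,3) via x @ 1.5358
    (0,3) via x @ 2.6905  # hit
  → r_2 = 2.6905
beam 3: φ=180°, α=240°
  direction (-0.5000, -0.8660); cell (3,2); t to first gridline: x 0.6600, y 0.4619 (then +2.0000 / +1.1547)
    (3,1) via y @ 0.4619
    (2,1) via x @ 0.6600
    (2,0) via y @ 1.6166  # hit
  → r_3 = 1.6166
beam 4: φ=270°, α=330°
  direction (0.8660, -0.5000); cell (3,2); t to first gridline: x 0.7736, y 0.8000 (then +1.1547 / +2.0000)
    (4,2) via x @ 0.7736
    (4,1) via y @ 0.8000
    (5,1) via x @ 1.9283  # hit
  → r_4 = 1.9283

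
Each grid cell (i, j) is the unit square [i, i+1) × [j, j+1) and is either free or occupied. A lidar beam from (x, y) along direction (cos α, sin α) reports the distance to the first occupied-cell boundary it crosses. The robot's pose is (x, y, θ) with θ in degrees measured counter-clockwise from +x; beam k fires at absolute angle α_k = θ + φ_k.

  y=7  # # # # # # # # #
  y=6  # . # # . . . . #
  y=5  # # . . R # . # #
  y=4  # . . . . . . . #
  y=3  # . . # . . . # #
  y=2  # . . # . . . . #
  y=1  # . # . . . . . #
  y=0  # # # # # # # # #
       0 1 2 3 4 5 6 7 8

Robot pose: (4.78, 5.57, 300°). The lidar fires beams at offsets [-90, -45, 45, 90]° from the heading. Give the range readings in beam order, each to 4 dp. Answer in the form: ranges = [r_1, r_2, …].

ranges = [4.3648, 3.0137, 0.2278, 0.2540]

beam 1: φ=-90°, α=210°
  d=(-0.8660,-0.5000)  start (4,5)  tX=0.9007 tY=1.1400  stride 1/|dx|=1.1547 1/|dy|=2.0000
    cross x-line → (3,5), t=0.9007
    cross y-line → (3,4), t=1.1400
    cross x-line → (2,4), t=2.0554
    cross y-line → (2,3), t=3.1400
    cross x-line → (1,3), t=3.2101
    cross x-line → (0,3), t=4.3648 (wall)
  → r_1 = 4.3648
beam 2: φ=-45°, α=255°
  d=(-0.2588,-0.9659)  start (4,5)  tX=3.0137 tY=0.5901  stride 1/|dx|=3.8637 1/|dy|=1.0353
    cross y-line → (4,4), t=0.5901
    cross y-line → (4,3), t=1.6254
    cross y-line → (4,2), t=2.6607
    cross x-line → (3,2), t=3.0137 (wall)
  → r_2 = 3.0137
beam 3: φ=45°, α=345°
  d=(0.9659,-0.2588)  start (4,5)  tX=0.2278 tY=2.2023  stride 1/|dx|=1.0353 1/|dy|=3.8637
    cross x-line → (5,5), t=0.2278 (wall)
  → r_3 = 0.2278
beam 4: φ=90°, α=30°
  d=(0.8660,0.5000)  start (4,5)  tX=0.2540 tY=0.8600  stride 1/|dx|=1.1547 1/|dy|=2.0000
    cross x-line → (5,5), t=0.2540 (wall)
  → r_4 = 0.2540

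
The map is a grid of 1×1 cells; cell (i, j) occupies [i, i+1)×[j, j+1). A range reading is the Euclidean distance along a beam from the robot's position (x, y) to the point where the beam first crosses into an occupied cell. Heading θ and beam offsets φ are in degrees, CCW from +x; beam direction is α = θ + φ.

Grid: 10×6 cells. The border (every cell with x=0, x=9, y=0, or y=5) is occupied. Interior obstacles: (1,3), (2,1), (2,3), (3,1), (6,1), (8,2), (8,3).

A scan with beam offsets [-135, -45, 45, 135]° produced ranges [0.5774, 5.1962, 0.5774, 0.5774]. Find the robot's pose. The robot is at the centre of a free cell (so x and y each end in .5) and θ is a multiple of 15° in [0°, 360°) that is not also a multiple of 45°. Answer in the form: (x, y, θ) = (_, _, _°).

(x, y, θ) = (8.5, 4.5, 255°)

Enumerate (i+0.5, j+0.5, θ) over the 25 free cells and 16 admissible headings. For each, cast all 4 beams and compare to the given ranges.
  (5.5, 3.5, 195°): beam 1 = 1.7321 ≠ 0.5774 ✗
  (6.5, 4.5, 210°): beam 1 = 0.5176 ≠ 0.5774 ✗
  (7.5, 4.5, 165°): beam 1 = 1.0000 ≠ 0.5774 ✗
  (6.5, 3.5, 75°): beam 1 = 2.8868 ≠ 0.5774 ✗
  (6.5, 2.5, 150°): beam 1 = 1.5529 ≠ 0.5774 ✗
  …
  (8.5, 4.5, 255°): r_1=0.5774, r_2=5.1962, r_3=0.5774, r_4=0.5774 — all match ✓
Unique over the lattice → pose = (8.5, 4.5, 255°).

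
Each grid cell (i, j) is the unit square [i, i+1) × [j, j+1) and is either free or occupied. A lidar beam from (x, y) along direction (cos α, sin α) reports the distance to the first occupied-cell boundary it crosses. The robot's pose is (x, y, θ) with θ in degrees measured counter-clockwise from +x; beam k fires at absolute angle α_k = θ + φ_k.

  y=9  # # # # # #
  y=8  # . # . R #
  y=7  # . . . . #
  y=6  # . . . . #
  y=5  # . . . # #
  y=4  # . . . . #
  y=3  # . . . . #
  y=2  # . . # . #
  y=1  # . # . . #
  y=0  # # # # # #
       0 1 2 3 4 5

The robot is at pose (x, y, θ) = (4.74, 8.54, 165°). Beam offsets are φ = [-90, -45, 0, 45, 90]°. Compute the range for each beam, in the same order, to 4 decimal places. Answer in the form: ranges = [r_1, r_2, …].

ranges = [0.4762, 0.5312, 1.7773, 4.3186, 2.6296]

beam 1: φ=-90°, α=75°
  direction (0.2588, 0.9659); cell (4,8); t to first gridline: x 1.0046, y 0.4762 (then +3.8637 / +1.0353)
    (4,9) via y @ 0.4762  # hit
  → r_1 = 0.4762
beam 2: φ=-45°, α=120°
  direction (-0.5000, 0.8660); cell (4,8); t to first gridline: x 1.4800, y 0.5312 (then +2.0000 / +1.1547)
    (4,9) via y @ 0.5312  # hit
  → r_2 = 0.5312
beam 3: φ=0°, α=165°
  direction (-0.9659, 0.2588); cell (4,8); t to first gridline: x 0.7661, y 1.7773 (then +1.0353 / +3.8637)
    (3,8) via x @ 0.7661
    (3,9) via y @ 1.7773  # hit
  → r_3 = 1.7773
beam 4: φ=45°, α=210°
  direction (-0.8660, -0.5000); cell (4,8); t to first gridline: x 0.8545, y 1.0800 (then +1.1547 / +2.0000)
    (3,8) via x @ 0.8545
    (3,7) via y @ 1.0800
    (2,7) via x @ 2.0092
    (2,6) via y @ 3.0800
    (1,6) via x @ 3.1639
    (0,6) via x @ 4.3186  # hit
  → r_4 = 4.3186
beam 5: φ=90°, α=255°
  direction (-0.2588, -0.9659); cell (4,8); t to first gridline: x 2.8591, y 0.5590 (then +3.8637 / +1.0353)
    (4,7) via y @ 0.5590
    (4,6) via y @ 1.5943
    (4,5) via y @ 2.6296  # hit
  → r_5 = 2.6296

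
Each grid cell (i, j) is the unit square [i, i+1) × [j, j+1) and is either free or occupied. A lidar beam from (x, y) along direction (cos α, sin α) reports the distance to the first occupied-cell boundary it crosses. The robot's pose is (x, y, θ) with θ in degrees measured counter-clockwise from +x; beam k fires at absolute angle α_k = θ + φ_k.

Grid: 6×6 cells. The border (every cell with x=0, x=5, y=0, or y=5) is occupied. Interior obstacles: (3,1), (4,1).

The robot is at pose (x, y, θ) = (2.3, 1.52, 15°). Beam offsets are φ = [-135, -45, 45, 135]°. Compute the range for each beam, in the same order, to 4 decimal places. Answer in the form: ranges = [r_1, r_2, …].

ranges = [0.6004, 0.8083, 4.0184, 1.5011]

beam 1: φ=-135°, α=240°
  direction (-0.5000, -0.8660); cell (2,1); t to first gridline: x 0.6000, y 0.6004 (then +2.0000 / +1.1547)
    (1,1) via x @ 0.6000
    (1,0) via y @ 0.6004  # hit
  → r_1 = 0.6004
beam 2: φ=-45°, α=330°
  direction (0.8660, -0.5000); cell (2,1); t to first gridline: x 0.8083, y 1.0400 (then +1.1547 / +2.0000)
    (3,1) via x @ 0.8083  # hit
  → r_2 = 0.8083
beam 3: φ=45°, α=60°
  direction (0.5000, 0.8660); cell (2,1); t to first gridline: x 1.4000, y 0.5543 (then +2.0000 / +1.1547)
    (2,2) via y @ 0.5543
    (3,2) via x @ 1.4000
    (3,3) via y @ 1.7090
    (3,4) via y @ 2.8637
    (4,4) via x @ 3.4000
    (4,5) via y @ 4.0184  # hit
  → r_3 = 4.0184
beam 4: φ=135°, α=150°
  direction (-0.8660, 0.5000); cell (2,1); t to first gridline: x 0.3464, y 0.9600 (then +1.1547 / +2.0000)
    (1,1) via x @ 0.3464
    (1,2) via y @ 0.9600
    (0,2) via x @ 1.5011  # hit
  → r_4 = 1.5011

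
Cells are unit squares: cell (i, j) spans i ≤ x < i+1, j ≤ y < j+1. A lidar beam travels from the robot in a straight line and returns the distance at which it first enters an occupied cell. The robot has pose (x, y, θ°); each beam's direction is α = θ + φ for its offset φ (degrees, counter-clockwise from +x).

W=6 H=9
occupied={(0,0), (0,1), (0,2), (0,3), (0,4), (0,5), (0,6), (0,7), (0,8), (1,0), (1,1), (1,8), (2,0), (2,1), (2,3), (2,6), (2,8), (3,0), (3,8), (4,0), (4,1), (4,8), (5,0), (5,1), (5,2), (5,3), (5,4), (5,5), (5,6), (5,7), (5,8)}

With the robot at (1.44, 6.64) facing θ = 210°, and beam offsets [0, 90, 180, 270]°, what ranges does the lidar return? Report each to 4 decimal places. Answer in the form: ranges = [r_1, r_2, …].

ranges = [0.5081, 3.0484, 0.6466, 0.8800]

beam 1: φ=0°, α=210°
  dir = (cos 210°, sin 210°) = (-0.8660, -0.5000); from cell (1,6)
  next x-line at t=0.5081, next y-line at t=1.2800; Δt_x=1.1547, Δt_y=2.0000
    x: enter (0,6) at t=0.5081 ← occupied
  → r_1 = 0.5081
beam 2: φ=90°, α=300°
  dir = (cos 300°, sin 300°) = (0.5000, -0.8660); from cell (1,6)
  next x-line at t=1.1200, next y-line at t=0.7390; Δt_x=2.0000, Δt_y=1.1547
    y: enter (1,5) at t=0.7390
    x: enter (2,5) at t=1.1200
    y: enter (2,4) at t=1.8937
    y: enter (2,3) at t=3.0484 ← occupied
  → r_2 = 3.0484
beam 3: φ=180°, α=30°
  dir = (cos 30°, sin 30°) = (0.8660, 0.5000); from cell (1,6)
  next x-line at t=0.6466, next y-line at t=0.7200; Δt_x=1.1547, Δt_y=2.0000
    x: enter (2,6) at t=0.6466 ← occupied
  → r_3 = 0.6466
beam 4: φ=270°, α=120°
  dir = (cos 120°, sin 120°) = (-0.5000, 0.8660); from cell (1,6)
  next x-line at t=0.8800, next y-line at t=0.4157; Δt_x=2.0000, Δt_y=1.1547
    y: enter (1,7) at t=0.4157
    x: enter (0,7) at t=0.8800 ← occupied
  → r_4 = 0.8800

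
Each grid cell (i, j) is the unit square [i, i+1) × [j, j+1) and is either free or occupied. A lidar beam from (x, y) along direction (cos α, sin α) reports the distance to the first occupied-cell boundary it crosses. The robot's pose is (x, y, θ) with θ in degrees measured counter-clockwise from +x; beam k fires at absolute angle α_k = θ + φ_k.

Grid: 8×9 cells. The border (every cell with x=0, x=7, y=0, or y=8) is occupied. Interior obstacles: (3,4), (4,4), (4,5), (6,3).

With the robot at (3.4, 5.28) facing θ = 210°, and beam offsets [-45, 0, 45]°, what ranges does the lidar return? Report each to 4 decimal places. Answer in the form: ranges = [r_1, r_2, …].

beam 1: φ=-45°, α=165°
  dir = (cos 165°, sin 165°) = (-0.9659, 0.2588); from cell (3,5)
  next x-line at t=0.4141, next y-line at t=2.7819; Δt_x=1.0353, Δt_y=3.8637
    x: enter (2,5) at t=0.4141
    x: enter (1,5) at t=1.4494
    x: enter (0,5) at t=2.4847 ← occupied
  → r_1 = 2.4847
beam 2: φ=0°, α=210°
  dir = (cos 210°, sin 210°) = (-0.8660, -0.5000); from cell (3,5)
  next x-line at t=0.4619, next y-line at t=0.5600; Δt_x=1.1547, Δt_y=2.0000
    x: enter (2,5) at t=0.4619
    y: enter (2,4) at t=0.5600
    x: enter (1,4) at t=1.6166
    y: enter (1,3) at t=2.5600
    x: enter (0,3) at t=2.7713 ← occupied
  → r_2 = 2.7713
beam 3: φ=45°, α=255°
  dir = (cos 255°, sin 255°) = (-0.2588, -0.9659); from cell (3,5)
  next x-line at t=1.5455, next y-line at t=0.2899; Δt_x=3.8637, Δt_y=1.0353
    y: enter (3,4) at t=0.2899 ← occupied
  → r_3 = 0.2899

ranges = [2.4847, 2.7713, 0.2899]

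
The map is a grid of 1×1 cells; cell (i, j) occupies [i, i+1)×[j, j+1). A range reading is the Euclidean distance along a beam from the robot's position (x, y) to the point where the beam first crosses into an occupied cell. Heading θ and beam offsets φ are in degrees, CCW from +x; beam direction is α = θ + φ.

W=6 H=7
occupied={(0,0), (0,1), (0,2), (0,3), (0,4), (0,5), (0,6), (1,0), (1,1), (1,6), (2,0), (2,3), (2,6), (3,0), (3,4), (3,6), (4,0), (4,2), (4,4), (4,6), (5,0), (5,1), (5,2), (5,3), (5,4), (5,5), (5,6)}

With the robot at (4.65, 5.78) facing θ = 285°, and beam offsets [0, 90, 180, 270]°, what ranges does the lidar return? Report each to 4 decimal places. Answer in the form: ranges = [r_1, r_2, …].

ranges = [0.8075, 0.3623, 0.2278, 3.7788]

beam 1: φ=0°, α=285°
  d=(0.2588,-0.9659)  start (4,5)  tX=1.3523 tY=0.8075  stride 1/|dx|=3.8637 1/|dy|=1.0353
    cross y-line → (4,4), t=0.8075 (wall)
  → r_1 = 0.8075
beam 2: φ=90°, α=15°
  d=(0.9659,0.2588)  start (4,5)  tX=0.3623 tY=0.8500  stride 1/|dx|=1.0353 1/|dy|=3.8637
    cross x-line → (5,5), t=0.3623 (wall)
  → r_2 = 0.3623
beam 3: φ=180°, α=105°
  d=(-0.2588,0.9659)  start (4,5)  tX=2.5114 tY=0.2278  stride 1/|dx|=3.8637 1/|dy|=1.0353
    cross y-line → (4,6), t=0.2278 (wall)
  → r_3 = 0.2278
beam 4: φ=270°, α=195°
  d=(-0.9659,-0.2588)  start (4,5)  tX=0.6729 tY=3.0137  stride 1/|dx|=1.0353 1/|dy|=3.8637
    cross x-line → (3,5), t=0.6729
    cross x-line → (2,5), t=1.7082
    cross x-line → (1,5), t=2.7435
    cross y-line → (1,4), t=3.0137
    cross x-line → (0,4), t=3.7788 (wall)
  → r_4 = 3.7788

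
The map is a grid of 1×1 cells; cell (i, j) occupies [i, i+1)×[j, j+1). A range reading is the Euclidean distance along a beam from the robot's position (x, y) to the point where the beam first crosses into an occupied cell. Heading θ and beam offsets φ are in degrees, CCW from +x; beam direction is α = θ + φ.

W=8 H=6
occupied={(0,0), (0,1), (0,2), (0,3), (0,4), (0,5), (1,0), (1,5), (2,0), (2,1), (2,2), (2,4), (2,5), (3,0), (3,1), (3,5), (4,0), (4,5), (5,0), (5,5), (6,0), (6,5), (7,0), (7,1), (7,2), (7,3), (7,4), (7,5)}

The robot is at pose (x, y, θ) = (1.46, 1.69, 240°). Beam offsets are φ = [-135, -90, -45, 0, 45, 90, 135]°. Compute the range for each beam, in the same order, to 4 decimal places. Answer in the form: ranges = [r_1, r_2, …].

ranges = [1.7773, 0.5312, 0.4762, 0.7967, 0.7143, 0.6235, 0.5590]

beam 1: φ=-135°, α=105°
  cosα=-0.2588 sinα=0.9659 | (1,1) | tMaxX 1.7773 tMaxY 0.3209 | tΔX 3.8637 tΔY 1.0353
    t=0.3209 [y] (1,2)
    t=1.3562 [y] (1,3)
    t=1.7773 [x] (0,3) — stop
  → r_1 = 1.7773
beam 2: φ=-90°, α=150°
  cosα=-0.8660 sinα=0.5000 | (1,1) | tMaxX 0.5312 tMaxY 0.6200 | tΔX 1.1547 tΔY 2.0000
    t=0.5312 [x] (0,1) — stop
  → r_2 = 0.5312
beam 3: φ=-45°, α=195°
  cosα=-0.9659 sinα=-0.2588 | (1,1) | tMaxX 0.4762 tMaxY 2.6660 | tΔX 1.0353 tΔY 3.8637
    t=0.4762 [x] (0,1) — stop
  → r_3 = 0.4762
beam 4: φ=0°, α=240°
  cosα=-0.5000 sinα=-0.8660 | (1,1) | tMaxX 0.9200 tMaxY 0.7967 | tΔX 2.0000 tΔY 1.1547
    t=0.7967 [y] (1,0) — stop
  → r_4 = 0.7967
beam 5: φ=45°, α=285°
  cosα=0.2588 sinα=-0.9659 | (1,1) | tMaxX 2.0864 tMaxY 0.7143 | tΔX 3.8637 tΔY 1.0353
    t=0.7143 [y] (1,0) — stop
  → r_5 = 0.7143
beam 6: φ=90°, α=330°
  cosα=0.8660 sinα=-0.5000 | (1,1) | tMaxX 0.6235 tMaxY 1.3800 | tΔX 1.1547 tΔY 2.0000
    t=0.6235 [x] (2,1) — stop
  → r_6 = 0.6235
beam 7: φ=135°, α=15°
  cosα=0.9659 sinα=0.2588 | (1,1) | tMaxX 0.5590 tMaxY 1.1977 | tΔX 1.0353 tΔY 3.8637
    t=0.5590 [x] (2,1) — stop
  → r_7 = 0.5590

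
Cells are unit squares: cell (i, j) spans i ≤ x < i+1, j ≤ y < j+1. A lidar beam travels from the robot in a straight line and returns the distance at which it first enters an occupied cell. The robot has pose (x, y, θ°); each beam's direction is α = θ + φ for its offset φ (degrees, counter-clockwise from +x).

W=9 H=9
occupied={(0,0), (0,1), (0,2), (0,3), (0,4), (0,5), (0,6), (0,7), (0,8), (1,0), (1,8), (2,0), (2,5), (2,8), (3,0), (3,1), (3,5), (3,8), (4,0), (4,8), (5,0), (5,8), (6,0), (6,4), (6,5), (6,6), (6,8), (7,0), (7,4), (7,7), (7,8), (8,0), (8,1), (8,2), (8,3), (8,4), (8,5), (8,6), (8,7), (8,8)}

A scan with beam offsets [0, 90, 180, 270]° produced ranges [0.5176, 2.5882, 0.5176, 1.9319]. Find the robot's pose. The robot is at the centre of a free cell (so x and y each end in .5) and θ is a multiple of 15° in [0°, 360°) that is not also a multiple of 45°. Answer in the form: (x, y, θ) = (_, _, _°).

(x, y, θ) = (1.5, 5.5, 345°)

Candidates: 41 free-cell centres × 16 headings = 656 poses. Raycast each; keep the one whose scan matches to 4 dp.
  (1.5, 2.5, 330°): beam 1 = 1.7321 ≠ 0.5176 ✗
  (6.5, 2.5, 300°): beam 1 = 1.7321 ≠ 0.5176 ✗
  (4.5, 7.5, 150°): beam 1 = 1.0000 ≠ 0.5176 ✗
  …
  (1.5, 5.5, 345°): r_1=0.5176, r_2=2.5882, r_3=0.5176, r_4=1.9319 — all match ✓
Unique over the lattice → pose = (1.5, 5.5, 345°).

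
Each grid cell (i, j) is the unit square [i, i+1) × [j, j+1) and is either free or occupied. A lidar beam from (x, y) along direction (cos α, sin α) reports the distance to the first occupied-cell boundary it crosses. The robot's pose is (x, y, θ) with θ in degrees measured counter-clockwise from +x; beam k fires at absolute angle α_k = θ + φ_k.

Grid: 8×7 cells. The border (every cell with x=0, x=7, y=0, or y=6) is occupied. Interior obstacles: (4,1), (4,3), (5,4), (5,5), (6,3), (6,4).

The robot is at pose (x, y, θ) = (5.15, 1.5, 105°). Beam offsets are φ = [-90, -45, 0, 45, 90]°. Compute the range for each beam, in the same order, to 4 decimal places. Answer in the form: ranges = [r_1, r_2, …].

beam 1: φ=-90°, α=15°
  dir = (cos 15°, sin 15°) = (0.9659, 0.2588); from cell (5,1)
  next x-line at t=0.8800, next y-line at t=1.9319; Δt_x=1.0353, Δt_y=3.8637
    x: enter (6,1) at t=0.8800
    x: enter (7,1) at t=1.9153 ← occupied
  → r_1 = 1.9153
beam 2: φ=-45°, α=60°
  dir = (cos 60°, sin 60°) = (0.5000, 0.8660); from cell (5,1)
  next x-line at t=1.7000, next y-line at t=0.5774; Δt_x=2.0000, Δt_y=1.1547
    y: enter (5,2) at t=0.5774
    x: enter (6,2) at t=1.7000
    y: enter (6,3) at t=1.7321 ← occupied
  → r_2 = 1.7321
beam 3: φ=0°, α=105°
  dir = (cos 105°, sin 105°) = (-0.2588, 0.9659); from cell (5,1)
  next x-line at t=0.5796, next y-line at t=0.5176; Δt_x=3.8637, Δt_y=1.0353
    y: enter (5,2) at t=0.5176
    x: enter (4,2) at t=0.5796
    y: enter (4,3) at t=1.5529 ← occupied
  → r_3 = 1.5529
beam 4: φ=45°, α=150°
  dir = (cos 150°, sin 150°) = (-0.8660, 0.5000); from cell (5,1)
  next x-line at t=0.1732, next y-line at t=1.0000; Δt_x=1.1547, Δt_y=2.0000
    x: enter (4,1) at t=0.1732 ← occupied
  → r_4 = 0.1732
beam 5: φ=90°, α=195°
  dir = (cos 195°, sin 195°) = (-0.9659, -0.2588); from cell (5,1)
  next x-line at t=0.1553, next y-line at t=1.9319; Δt_x=1.0353, Δt_y=3.8637
    x: enter (4,1) at t=0.1553 ← occupied
  → r_5 = 0.1553

ranges = [1.9153, 1.7321, 1.5529, 0.1732, 0.1553]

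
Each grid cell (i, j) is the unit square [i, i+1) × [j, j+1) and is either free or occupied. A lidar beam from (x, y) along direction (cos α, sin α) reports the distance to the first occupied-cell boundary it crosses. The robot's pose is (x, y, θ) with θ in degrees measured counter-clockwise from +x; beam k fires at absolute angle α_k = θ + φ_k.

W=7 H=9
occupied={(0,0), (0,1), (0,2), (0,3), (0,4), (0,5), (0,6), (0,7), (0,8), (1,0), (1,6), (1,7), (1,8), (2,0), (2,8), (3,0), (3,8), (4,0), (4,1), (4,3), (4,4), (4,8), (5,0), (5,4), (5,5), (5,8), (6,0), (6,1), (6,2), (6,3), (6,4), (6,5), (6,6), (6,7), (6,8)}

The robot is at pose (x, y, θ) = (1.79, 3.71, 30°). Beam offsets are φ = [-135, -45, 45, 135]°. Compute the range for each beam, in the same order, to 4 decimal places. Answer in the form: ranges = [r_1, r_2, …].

beam 1: φ=-135°, α=255°
  direction (-0.2588, -0.9659); cell (1,3); t to first gridline: x 3.0523, y 0.7350 (then +3.8637 / +1.0353)
    (1,2) via y @ 0.7350
    (1,1) via y @ 1.7703
    (1,0) via y @ 2.8056  # hit
  → r_1 = 2.8056
beam 2: φ=-45°, α=345°
  direction (0.9659, -0.2588); cell (1,3); t to first gridline: x 0.2174, y 2.7432 (then +1.0353 / +3.8637)
    (2,3) via x @ 0.2174
    (3,3) via x @ 1.2527
    (4,3) via x @ 2.2880  # hit
  → r_2 = 2.2880
beam 3: φ=45°, α=75°
  direction (0.2588, 0.9659); cell (1,3); t to first gridline: x 0.8114, y 0.3002 (then +3.8637 / +1.0353)
    (1,4) via y @ 0.3002
    (2,4) via x @ 0.8114
    (2,5) via y @ 1.3355
    (2,6) via y @ 2.3708
    (2,7) via y @ 3.4061
    (2,8) via y @ 4.4413  # hit
  → r_3 = 4.4413
beam 4: φ=135°, α=165°
  direction (-0.9659, 0.2588); cell (1,3); t to first gridline: x 0.8179, y 1.1205 (then +1.0353 / +3.8637)
    (0,3) via x @ 0.8179  # hit
  → r_4 = 0.8179

ranges = [2.8056, 2.2880, 4.4413, 0.8179]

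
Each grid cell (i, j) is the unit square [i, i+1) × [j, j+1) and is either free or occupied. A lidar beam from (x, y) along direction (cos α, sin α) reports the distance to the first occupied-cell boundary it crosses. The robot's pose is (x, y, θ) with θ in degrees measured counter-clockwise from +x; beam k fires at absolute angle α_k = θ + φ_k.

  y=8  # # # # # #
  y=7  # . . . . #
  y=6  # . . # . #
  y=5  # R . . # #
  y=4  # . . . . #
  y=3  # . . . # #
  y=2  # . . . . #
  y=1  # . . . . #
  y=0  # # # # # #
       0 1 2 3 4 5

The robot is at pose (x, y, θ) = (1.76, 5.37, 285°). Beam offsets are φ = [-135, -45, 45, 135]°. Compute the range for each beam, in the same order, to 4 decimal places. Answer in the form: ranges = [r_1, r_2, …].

ranges = [0.8776, 1.5200, 2.7400, 3.0369]

beam 1: φ=-135°, α=150°
  direction (-0.8660, 0.5000); cell (1,5); t to first gridline: x 0.8776, y 1.2600 (then +1.1547 / +2.0000)
    (0,5) via x @ 0.8776  # hit
  → r_1 = 0.8776
beam 2: φ=-45°, α=240°
  direction (-0.5000, -0.8660); cell (1,5); t to first gridline: x 1.5200, y 0.4272 (then +2.0000 / +1.1547)
    (1,4) via y @ 0.4272
    (0,4) via x @ 1.5200  # hit
  → r_2 = 1.5200
beam 3: φ=45°, α=330°
  direction (0.8660, -0.5000); cell (1,5); t to first gridline: x 0.2771, y 0.7400 (then +1.1547 / +2.0000)
    (2,5) via x @ 0.2771
    (2,4) via y @ 0.7400
    (3,4) via x @ 1.4318
    (4,4) via x @ 2.5865
    (4,3) via y @ 2.7400  # hit
  → r_3 = 2.7400
beam 4: φ=135°, α=60°
  direction (0.5000, 0.8660); cell (1,5); t to first gridline: x 0.4800, y 0.7275 (then +2.0000 / +1.1547)
    (2,5) via x @ 0.4800
    (2,6) via y @ 0.7275
    (2,7) via y @ 1.8822
    (3,7) via x @ 2.4800
    (3,8) via y @ 3.0369  # hit
  → r_4 = 3.0369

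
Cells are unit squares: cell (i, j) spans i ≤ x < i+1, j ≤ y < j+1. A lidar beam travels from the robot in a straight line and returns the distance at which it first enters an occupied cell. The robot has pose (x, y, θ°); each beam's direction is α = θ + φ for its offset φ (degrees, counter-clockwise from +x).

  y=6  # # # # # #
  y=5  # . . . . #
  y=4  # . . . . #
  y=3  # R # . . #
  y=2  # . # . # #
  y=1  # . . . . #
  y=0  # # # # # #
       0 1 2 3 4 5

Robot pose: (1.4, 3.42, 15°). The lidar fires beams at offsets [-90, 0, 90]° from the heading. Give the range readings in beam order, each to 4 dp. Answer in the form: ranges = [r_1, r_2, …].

beam 1: φ=-90°, α=285°
  dir = (cos 285°, sin 285°) = (0.2588, -0.9659); from cell (1,3)
  next x-line at t=2.3182, next y-line at t=0.4348; Δt_x=3.8637, Δt_y=1.0353
    y: enter (1,2) at t=0.4348
    y: enter (1,1) at t=1.4701
    x: enter (2,1) at t=2.3182
    y: enter (2,0) at t=2.5054 ← occupied
  → r_1 = 2.5054
beam 2: φ=0°, α=15°
  dir = (cos 15°, sin 15°) = (0.9659, 0.2588); from cell (1,3)
  next x-line at t=0.6212, next y-line at t=2.2409; Δt_x=1.0353, Δt_y=3.8637
    x: enter (2,3) at t=0.6212 ← occupied
  → r_2 = 0.6212
beam 3: φ=90°, α=105°
  dir = (cos 105°, sin 105°) = (-0.2588, 0.9659); from cell (1,3)
  next x-line at t=1.5455, next y-line at t=0.6005; Δt_x=3.8637, Δt_y=1.0353
    y: enter (1,4) at t=0.6005
    x: enter (0,4) at t=1.5455 ← occupied
  → r_3 = 1.5455

ranges = [2.5054, 0.6212, 1.5455]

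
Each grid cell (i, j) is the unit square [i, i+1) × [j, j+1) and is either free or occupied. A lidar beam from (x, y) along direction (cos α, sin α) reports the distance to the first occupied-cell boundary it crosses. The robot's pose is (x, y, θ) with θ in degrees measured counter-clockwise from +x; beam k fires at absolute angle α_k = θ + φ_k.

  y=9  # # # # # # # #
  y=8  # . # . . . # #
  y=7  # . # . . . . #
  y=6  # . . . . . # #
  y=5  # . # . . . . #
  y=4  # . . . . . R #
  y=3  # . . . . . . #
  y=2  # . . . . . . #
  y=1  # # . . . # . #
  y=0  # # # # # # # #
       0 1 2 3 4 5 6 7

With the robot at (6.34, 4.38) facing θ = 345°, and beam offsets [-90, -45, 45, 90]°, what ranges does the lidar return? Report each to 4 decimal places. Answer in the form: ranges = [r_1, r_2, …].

ranges = [2.4640, 1.3200, 0.7621, 1.6771]

beam 1: φ=-90°, α=255°
  dir = (cos 255°, sin 255°) = (-0.2588, -0.9659); from cell (6,4)
  next x-line at t=1.3137, next y-line at t=0.3934; Δt_x=3.8637, Δt_y=1.0353
    y: enter (6,3) at t=0.3934
    x: enter (5,3) at t=1.3137
    y: enter (5,2) at t=1.4287
    y: enter (5,1) at t=2.4640 ← occupied
  → r_1 = 2.4640
beam 2: φ=-45°, α=300°
  dir = (cos 300°, sin 300°) = (0.5000, -0.8660); from cell (6,4)
  next x-line at t=1.3200, next y-line at t=0.4388; Δt_x=2.0000, Δt_y=1.1547
    y: enter (6,3) at t=0.4388
    x: enter (7,3) at t=1.3200 ← occupied
  → r_2 = 1.3200
beam 3: φ=45°, α=30°
  dir = (cos 30°, sin 30°) = (0.8660, 0.5000); from cell (6,4)
  next x-line at t=0.7621, next y-line at t=1.2400; Δt_x=1.1547, Δt_y=2.0000
    x: enter (7,4) at t=0.7621 ← occupied
  → r_3 = 0.7621
beam 4: φ=90°, α=75°
  dir = (cos 75°, sin 75°) = (0.2588, 0.9659); from cell (6,4)
  next x-line at t=2.5500, next y-line at t=0.6419; Δt_x=3.8637, Δt_y=1.0353
    y: enter (6,5) at t=0.6419
    y: enter (6,6) at t=1.6771 ← occupied
  → r_4 = 1.6771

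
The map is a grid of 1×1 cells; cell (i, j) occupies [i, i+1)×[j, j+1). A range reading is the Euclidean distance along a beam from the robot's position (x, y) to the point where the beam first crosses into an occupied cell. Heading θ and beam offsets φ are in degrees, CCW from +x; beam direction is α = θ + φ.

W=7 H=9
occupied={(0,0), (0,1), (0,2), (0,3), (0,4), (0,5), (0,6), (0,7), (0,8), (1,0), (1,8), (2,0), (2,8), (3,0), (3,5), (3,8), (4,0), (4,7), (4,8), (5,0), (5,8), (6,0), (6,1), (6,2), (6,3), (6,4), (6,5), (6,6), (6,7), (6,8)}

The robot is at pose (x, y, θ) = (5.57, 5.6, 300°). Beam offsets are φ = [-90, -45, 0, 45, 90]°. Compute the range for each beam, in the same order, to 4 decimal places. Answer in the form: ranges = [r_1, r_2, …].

beam 1: φ=-90°, α=210°
  direction (-0.8660, -0.5000); cell (5,5); t to first gridline: x 0.6582, y 1.2000 (then +1.1547 / +2.0000)
    (4,5) via x @ 0.6582
    (4,4) via y @ 1.2000
    (3,4) via x @ 1.8129
    (2,4) via x @ 2.9676
    (2,3) via y @ 3.2000
    (1,3) via x @ 4.1223
    (1,2) via y @ 5.2000
    (0,2) via x @ 5.2770  # hit
  → r_1 = 5.2770
beam 2: φ=-45°, α=255°
  direction (-0.2588, -0.9659); cell (5,5); t to first gridline: x 2.2023, y 0.6212 (then +3.8637 / +1.0353)
    (5,4) via y @ 0.6212
    (5,3) via y @ 1.6564
    (4,3) via x @ 2.2023
    (4,2) via y @ 2.6917
    (4,1) via y @ 3.7270
    (4,0) via y @ 4.7623  # hit
  → r_2 = 4.7623
beam 3: φ=0°, α=300°
  direction (0.5000, -0.8660); cell (5,5); t to first gridline: x 0.8600, y 0.6928 (then +2.0000 / +1.1547)
    (5,4) via y @ 0.6928
    (6,4) via x @ 0.8600  # hit
  → r_3 = 0.8600
beam 4: φ=45°, α=345°
  direction (0.9659, -0.2588); cell (5,5); t to first gridline: x 0.4452, y 2.3182 (then +1.0353 / +3.8637)
    (6,5) via x @ 0.4452  # hit
  → r_4 = 0.4452
beam 5: φ=90°, α=30°
  direction (0.8660, 0.5000); cell (5,5); t to first gridline: x 0.4965, y 0.8000 (then +1.1547 / +2.0000)
    (6,5) via x @ 0.4965  # hit
  → r_5 = 0.4965

ranges = [5.2770, 4.7623, 0.8600, 0.4452, 0.4965]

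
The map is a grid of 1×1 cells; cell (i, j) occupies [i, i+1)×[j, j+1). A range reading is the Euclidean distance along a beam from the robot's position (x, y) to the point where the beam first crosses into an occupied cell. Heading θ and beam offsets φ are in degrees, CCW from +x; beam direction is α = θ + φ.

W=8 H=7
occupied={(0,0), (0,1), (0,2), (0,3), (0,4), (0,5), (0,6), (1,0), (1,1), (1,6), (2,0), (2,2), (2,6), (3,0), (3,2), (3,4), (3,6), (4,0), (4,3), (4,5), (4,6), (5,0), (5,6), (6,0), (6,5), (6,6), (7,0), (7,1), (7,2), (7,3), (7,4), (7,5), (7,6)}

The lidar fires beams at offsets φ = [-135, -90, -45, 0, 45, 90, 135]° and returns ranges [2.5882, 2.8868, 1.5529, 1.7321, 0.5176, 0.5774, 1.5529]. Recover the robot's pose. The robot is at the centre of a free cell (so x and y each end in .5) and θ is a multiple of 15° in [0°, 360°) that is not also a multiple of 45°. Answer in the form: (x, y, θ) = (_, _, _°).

Enumerate (i+0.5, j+0.5, θ) over the 23 free cells and 16 admissible headings. For each, cast all 7 beams and compare to the given ranges.
  (6.5, 3.5, 240°): beam 1 = 1.5529 ≠ 2.5882 ✗
  (6.5, 2.5, 150°): beam 1 = 0.5176 ≠ 2.5882 ✗
  (4.5, 1.5, 120°): beam 1 = 1.9319 ≠ 2.5882 ✗
  …
  (2.5, 3.5, 210°): r_1=2.5882, r_2=2.8868, r_3=1.5529, r_4=1.7321, r_5=0.5176, r_6=0.5774, r_7=1.5529 — all match ✓
No second candidate reproduces the full scan.

(x, y, θ) = (2.5, 3.5, 210°)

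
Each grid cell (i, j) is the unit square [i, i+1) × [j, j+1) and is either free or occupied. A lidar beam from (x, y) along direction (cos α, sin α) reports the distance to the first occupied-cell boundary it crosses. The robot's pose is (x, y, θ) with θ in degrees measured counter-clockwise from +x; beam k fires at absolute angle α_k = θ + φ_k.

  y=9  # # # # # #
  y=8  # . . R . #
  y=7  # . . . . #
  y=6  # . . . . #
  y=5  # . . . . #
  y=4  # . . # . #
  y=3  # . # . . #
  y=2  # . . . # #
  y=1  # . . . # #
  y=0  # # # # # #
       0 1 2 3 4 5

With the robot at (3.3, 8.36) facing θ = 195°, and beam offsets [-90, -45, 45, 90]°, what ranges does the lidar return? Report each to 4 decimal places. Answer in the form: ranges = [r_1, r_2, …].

ranges = [0.6626, 1.2800, 4.6000, 5.5491]

beam 1: φ=-90°, α=105°
  direction (-0.2588, 0.9659); cell (3,8); t to first gridline: x 1.1591, y 0.6626 (then +3.8637 / +1.0353)
    (3,9) via y @ 0.6626  # hit
  → r_1 = 0.6626
beam 2: φ=-45°, α=150°
  direction (-0.8660, 0.5000); cell (3,8); t to first gridline: x 0.3464, y 1.2800 (then +1.1547 / +2.0000)
    (2,8) via x @ 0.3464
    (2,9) via y @ 1.2800  # hit
  → r_2 = 1.2800
beam 3: φ=45°, α=240°
  direction (-0.5000, -0.8660); cell (3,8); t to first gridline: x 0.6000, y 0.4157 (then +2.0000 / +1.1547)
    (3,7) via y @ 0.4157
    (2,7) via x @ 0.6000
    (2,6) via y @ 1.5704
    (1,6) via x @ 2.6000
    (1,5) via y @ 2.7251
    (1,4) via y @ 3.8798
    (0,4) via x @ 4.6000  # hit
  → r_3 = 4.6000
beam 4: φ=90°, α=285°
  direction (0.2588, -0.9659); cell (3,8); t to first gridline: x 2.7046, y 0.3727 (then +3.8637 / +1.0353)
    (3,7) via y @ 0.3727
    (3,6) via y @ 1.4080
    (3,5) via y @ 2.4433
    (4,5) via x @ 2.7046
    (4,4) via y @ 3.4785
    (4,3) via y @ 4.5138
    (4,2) via y @ 5.5491  # hit
  → r_4 = 5.5491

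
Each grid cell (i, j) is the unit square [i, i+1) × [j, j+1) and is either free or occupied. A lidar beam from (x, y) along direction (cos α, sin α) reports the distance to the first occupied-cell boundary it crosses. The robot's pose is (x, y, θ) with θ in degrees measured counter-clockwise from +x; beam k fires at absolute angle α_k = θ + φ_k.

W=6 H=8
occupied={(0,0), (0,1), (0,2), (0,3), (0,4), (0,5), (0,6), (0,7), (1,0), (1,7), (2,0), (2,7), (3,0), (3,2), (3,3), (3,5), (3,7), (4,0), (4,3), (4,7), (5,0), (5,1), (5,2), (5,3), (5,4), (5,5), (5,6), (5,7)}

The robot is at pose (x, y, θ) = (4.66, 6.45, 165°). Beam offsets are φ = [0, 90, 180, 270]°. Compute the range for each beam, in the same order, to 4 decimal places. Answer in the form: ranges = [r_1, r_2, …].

beam 1: φ=0°, α=165°
  cosα=-0.9659 sinα=0.2588 | (4,6) | tMaxX 0.6833 tMaxY 2.1250 | tΔX 1.0353 tΔY 3.8637
    t=0.6833 [x] (3,6)
    t=1.7186 [x] (2,6)
    t=2.1250 [y] (2,7) — stop
  → r_1 = 2.1250
beam 2: φ=90°, α=255°
  cosα=-0.2588 sinα=-0.9659 | (4,6) | tMaxX 2.5500 tMaxY 0.4659 | tΔX 3.8637 tΔY 1.0353
    t=0.4659 [y] (4,5)
    t=1.5012 [y] (4,4)
    t=2.5364 [y] (4,3) — stop
  → r_2 = 2.5364
beam 3: φ=180°, α=345°
  cosα=0.9659 sinα=-0.2588 | (4,6) | tMaxX 0.3520 tMaxY 1.7387 | tΔX 1.0353 tΔY 3.8637
    t=0.3520 [x] (5,6) — stop
  → r_3 = 0.3520
beam 4: φ=270°, α=75°
  cosα=0.2588 sinα=0.9659 | (4,6) | tMaxX 1.3137 tMaxY 0.5694 | tΔX 3.8637 tΔY 1.0353
    t=0.5694 [y] (4,7) — stop
  → r_4 = 0.5694

ranges = [2.1250, 2.5364, 0.3520, 0.5694]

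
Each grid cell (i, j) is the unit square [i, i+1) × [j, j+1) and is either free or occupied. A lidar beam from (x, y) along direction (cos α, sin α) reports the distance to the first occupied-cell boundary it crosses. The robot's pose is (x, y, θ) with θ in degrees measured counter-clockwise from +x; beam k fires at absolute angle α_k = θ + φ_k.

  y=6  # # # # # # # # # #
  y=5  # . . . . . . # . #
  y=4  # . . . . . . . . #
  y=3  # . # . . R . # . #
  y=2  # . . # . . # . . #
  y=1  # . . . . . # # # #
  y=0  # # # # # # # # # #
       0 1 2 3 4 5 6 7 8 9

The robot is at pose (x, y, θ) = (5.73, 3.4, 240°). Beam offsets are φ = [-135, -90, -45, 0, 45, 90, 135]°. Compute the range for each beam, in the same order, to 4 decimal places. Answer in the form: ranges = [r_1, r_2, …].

beam 1: φ=-135°, α=105°
  direction (-0.2588, 0.9659); cell (5,3); t to first gridline: x 2.8205, y 0.6212 (then +3.8637 / +1.0353)
    (5,4) via y @ 0.6212
    (5,5) via y @ 1.6564
    (5,6) via y @ 2.6917  # hit
  → r_1 = 2.6917
beam 2: φ=-90°, α=150°
  direction (-0.8660, 0.5000); cell (5,3); t to first gridline: x 0.8429, y 1.2000 (then +1.1547 / +2.0000)
    (4,3) via x @ 0.8429
    (4,4) via y @ 1.2000
    (3,4) via x @ 1.9976
    (2,4) via x @ 3.1523
    (2,5) via y @ 3.2000
    (1,5) via x @ 4.3070
    (1,6) via y @ 5.2000  # hit
  → r_2 = 5.2000
beam 3: φ=-45°, α=195°
  direction (-0.9659, -0.2588); cell (5,3); t to first gridline: x 0.7558, y 1.5455 (then +1.0353 / +3.8637)
    (4,3) via x @ 0.7558
    (4,2) via y @ 1.5455
    (3,2) via x @ 1.7910  # hit
  → r_3 = 1.7910
beam 4: φ=0°, α=240°
  direction (-0.5000, -0.8660); cell (5,3); t to first gridline: x 1.4600, y 0.4619 (then +2.0000 / +1.1547)
    (5,2) via y @ 0.4619
    (4,2) via x @ 1.4600
    (4,1) via y @ 1.6166
    (4,0) via y @ 2.7713  # hit
  → r_4 = 2.7713
beam 5: φ=45°, α=285°
  direction (0.2588, -0.9659); cell (5,3); t to first gridline: x 1.0432, y 0.4141 (then +3.8637 / +1.0353)
    (5,2) via y @ 0.4141
    (6,2) via x @ 1.0432  # hit
  → r_5 = 1.0432
beam 6: φ=90°, α=330°
  direction (0.8660, -0.5000); cell (5,3); t to first gridline: x 0.3118, y 0.8000 (then +1.1547 / +2.0000)
    (6,3) via x @ 0.3118
    (6,2) via y @ 0.8000  # hit
  → r_6 = 0.8000
beam 7: φ=135°, α=15°
  direction (0.9659, 0.2588); cell (5,3); t to first gridline: x 0.2795, y 2.3182 (then +1.0353 / +3.8637)
    (6,3) via x @ 0.2795
    (7,3) via x @ 1.3148  # hit
  → r_7 = 1.3148

ranges = [2.6917, 5.2000, 1.7910, 2.7713, 1.0432, 0.8000, 1.3148]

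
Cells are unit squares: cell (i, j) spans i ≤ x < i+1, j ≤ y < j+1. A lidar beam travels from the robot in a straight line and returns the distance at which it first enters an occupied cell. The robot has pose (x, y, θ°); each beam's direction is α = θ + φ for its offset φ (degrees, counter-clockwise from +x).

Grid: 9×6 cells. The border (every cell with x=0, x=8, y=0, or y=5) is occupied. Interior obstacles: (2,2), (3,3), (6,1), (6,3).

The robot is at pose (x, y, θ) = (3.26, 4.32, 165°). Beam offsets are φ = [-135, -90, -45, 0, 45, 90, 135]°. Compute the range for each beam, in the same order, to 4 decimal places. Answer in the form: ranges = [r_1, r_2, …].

ranges = [1.3600, 0.7040, 0.7852, 2.3397, 2.6096, 0.3313, 0.3695]

beam 1: φ=-135°, α=30°
  cosα=0.8660 sinα=0.5000 | (3,4) | tMaxX 0.8545 tMaxY 1.3600 | tΔX 1.1547 tΔY 2.0000
    t=0.8545 [x] (4,4)
    t=1.3600 [y] (4,5) — stop
  → r_1 = 1.3600
beam 2: φ=-90°, α=75°
  cosα=0.2588 sinα=0.9659 | (3,4) | tMaxX 2.8591 tMaxY 0.7040 | tΔX 3.8637 tΔY 1.0353
    t=0.7040 [y] (3,5) — stop
  → r_2 = 0.7040
beam 3: φ=-45°, α=120°
  cosα=-0.5000 sinα=0.8660 | (3,4) | tMaxX 0.5200 tMaxY 0.7852 | tΔX 2.0000 tΔY 1.1547
    t=0.5200 [x] (2,4)
    t=0.7852 [y] (2,5) — stop
  → r_3 = 0.7852
beam 4: φ=0°, α=165°
  cosα=-0.9659 sinα=0.2588 | (3,4) | tMaxX 0.2692 tMaxY 2.6273 | tΔX 1.0353 tΔY 3.8637
    t=0.2692 [x] (2,4)
    t=1.3044 [x] (1,4)
    t=2.3397 [x] (0,4) — stop
  → r_4 = 2.3397
beam 5: φ=45°, α=210°
  cosα=-0.8660 sinα=-0.5000 | (3,4) | tMaxX 0.3002 tMaxY 0.6400 | tΔX 1.1547 tΔY 2.0000
    t=0.3002 [x] (2,4)
    t=0.6400 [y] (2,3)
    t=1.4549 [x] (1,3)
    t=2.6096 [x] (0,3) — stop
  → r_5 = 2.6096
beam 6: φ=90°, α=255°
  cosα=-0.2588 sinα=-0.9659 | (3,4) | tMaxX 1.0046 tMaxY 0.3313 | tΔX 3.8637 tΔY 1.0353
    t=0.3313 [y] (3,3) — stop
  → r_6 = 0.3313
beam 7: φ=135°, α=300°
  cosα=0.5000 sinα=-0.8660 | (3,4) | tMaxX 1.4800 tMaxY 0.3695 | tΔX 2.0000 tΔY 1.1547
    t=0.3695 [y] (3,3) — stop
  → r_7 = 0.3695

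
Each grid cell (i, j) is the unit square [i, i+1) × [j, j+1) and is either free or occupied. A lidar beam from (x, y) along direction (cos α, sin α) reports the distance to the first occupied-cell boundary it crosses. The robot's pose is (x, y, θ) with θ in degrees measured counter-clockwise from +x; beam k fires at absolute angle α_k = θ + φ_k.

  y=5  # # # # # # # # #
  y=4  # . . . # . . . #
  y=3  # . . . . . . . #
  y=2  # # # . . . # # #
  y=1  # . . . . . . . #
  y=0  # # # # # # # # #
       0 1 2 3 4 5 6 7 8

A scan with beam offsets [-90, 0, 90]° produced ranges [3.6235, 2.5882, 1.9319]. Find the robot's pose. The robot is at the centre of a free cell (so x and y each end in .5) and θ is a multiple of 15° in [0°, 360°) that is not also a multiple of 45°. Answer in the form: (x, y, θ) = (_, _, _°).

The pose lattice has 23·16 = 368 candidates. Test each by forward raycasting.
  (4.5, 2.5, 240°): beam 1 = 4.0415 ≠ 3.6235 ✗
  (4.5, 1.5, 15°): beam 1 = 0.5176 ≠ 3.6235 ✗
  (2.5, 1.5, 210°): beam 1 = 0.5774 ≠ 3.6235 ✗
  …
  (4.5, 3.5, 255°): r_1=3.6235, r_2=2.5882, r_3=1.9319 — all match ✓
Unique over the lattice → pose = (4.5, 3.5, 255°).

(x, y, θ) = (4.5, 3.5, 255°)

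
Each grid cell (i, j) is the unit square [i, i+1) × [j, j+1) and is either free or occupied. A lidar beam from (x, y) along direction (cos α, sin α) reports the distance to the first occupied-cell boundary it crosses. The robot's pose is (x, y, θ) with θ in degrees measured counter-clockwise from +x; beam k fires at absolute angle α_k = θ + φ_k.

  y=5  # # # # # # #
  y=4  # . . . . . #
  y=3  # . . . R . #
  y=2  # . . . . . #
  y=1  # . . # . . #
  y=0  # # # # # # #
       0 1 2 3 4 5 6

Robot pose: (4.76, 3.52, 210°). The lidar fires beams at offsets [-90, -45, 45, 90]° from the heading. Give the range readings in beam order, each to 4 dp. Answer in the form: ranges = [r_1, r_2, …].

ranges = [1.7090, 3.8926, 2.6089, 2.4800]

beam 1: φ=-90°, α=120°
  dir = (cos 120°, sin 120°) = (-0.5000, 0.8660); from cell (4,3)
  next x-line at t=1.5200, next y-line at t=0.5543; Δt_x=2.0000, Δt_y=1.1547
    y: enter (4,4) at t=0.5543
    x: enter (3,4) at t=1.5200
    y: enter (3,5) at t=1.7090 ← occupied
  → r_1 = 1.7090
beam 2: φ=-45°, α=165°
  dir = (cos 165°, sin 165°) = (-0.9659, 0.2588); from cell (4,3)
  next x-line at t=0.7868, next y-line at t=1.8546; Δt_x=1.0353, Δt_y=3.8637
    x: enter (3,3) at t=0.7868
    x: enter (2,3) at t=1.8221
    y: enter (2,4) at t=1.8546
    x: enter (1,4) at t=2.8574
    x: enter (0,4) at t=3.8926 ← occupied
  → r_2 = 3.8926
beam 3: φ=45°, α=255°
  dir = (cos 255°, sin 255°) = (-0.2588, -0.9659); from cell (4,3)
  next x-line at t=2.9364, next y-line at t=0.5383; Δt_x=3.8637, Δt_y=1.0353
    y: enter (4,2) at t=0.5383
    y: enter (4,1) at t=1.5736
    y: enter (4,0) at t=2.6089 ← occupied
  → r_3 = 2.6089
beam 4: φ=90°, α=300°
  dir = (cos 300°, sin 300°) = (0.5000, -0.8660); from cell (4,3)
  next x-line at t=0.4800, next y-line at t=0.6004; Δt_x=2.0000, Δt_y=1.1547
    x: enter (5,3) at t=0.4800
    y: enter (5,2) at t=0.6004
    y: enter (5,1) at t=1.7551
    x: enter (6,1) at t=2.4800 ← occupied
  → r_4 = 2.4800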